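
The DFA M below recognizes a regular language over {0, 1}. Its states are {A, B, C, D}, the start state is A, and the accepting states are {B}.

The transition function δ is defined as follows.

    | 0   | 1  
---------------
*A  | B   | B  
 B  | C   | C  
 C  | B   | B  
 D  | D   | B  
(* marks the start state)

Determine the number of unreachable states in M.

1

Starting at A and following transitions, the reachable set is {A, B, C}. That leaves D unreachable — 1 in total.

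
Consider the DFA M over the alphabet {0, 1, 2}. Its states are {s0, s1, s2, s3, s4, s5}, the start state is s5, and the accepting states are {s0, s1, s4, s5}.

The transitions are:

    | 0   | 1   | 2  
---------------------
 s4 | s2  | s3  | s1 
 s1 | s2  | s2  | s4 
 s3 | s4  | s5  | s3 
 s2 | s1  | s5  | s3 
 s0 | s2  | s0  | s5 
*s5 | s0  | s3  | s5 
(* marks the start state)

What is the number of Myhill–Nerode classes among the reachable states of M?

Initial partition by acceptance: {s0,s1,s4,s5} | {s2,s3}.
Refine {s0,s1,s4,s5} on symbol 0: members go to different blocks, giving {s0,s1,s4} and {s5}.
Split {s0,s1,s4} by δ(·,1) → {s1,s4} and {s0}.
No further refinement is possible. Final partition (4 blocks): {s1,s4} | {s2,s3} | {s5} | {s0}.

4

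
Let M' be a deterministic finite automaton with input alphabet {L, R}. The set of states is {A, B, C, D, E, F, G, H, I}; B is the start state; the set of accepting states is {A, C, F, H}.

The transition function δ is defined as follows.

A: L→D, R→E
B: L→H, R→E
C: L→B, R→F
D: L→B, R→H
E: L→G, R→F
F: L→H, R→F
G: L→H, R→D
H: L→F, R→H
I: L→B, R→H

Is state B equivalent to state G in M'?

Yes

First remove the unreachable states {A,C,I}; 6 states remain.
P0 = {F,H} | {B,D,E,G}.
Split {B,D,E,G} by δ(·,L) → {B,G} and {D,E}.
Stable partition: {F,H} | {B,G} | {D,E} — 3 equivalence classes.
B and G lie in the same block of the stable partition, so they are equivalent — no string distinguishes them.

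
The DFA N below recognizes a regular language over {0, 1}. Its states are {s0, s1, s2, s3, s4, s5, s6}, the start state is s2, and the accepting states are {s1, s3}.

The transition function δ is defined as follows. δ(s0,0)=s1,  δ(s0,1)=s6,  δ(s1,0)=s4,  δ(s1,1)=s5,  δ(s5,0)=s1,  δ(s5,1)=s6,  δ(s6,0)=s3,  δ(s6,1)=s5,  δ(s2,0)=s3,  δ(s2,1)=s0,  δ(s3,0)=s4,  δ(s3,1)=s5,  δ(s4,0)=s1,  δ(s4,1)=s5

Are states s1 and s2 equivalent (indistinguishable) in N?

No

P0 = {s1,s3} | {s0,s2,s4,s5,s6}.
The partition is now stable with 2 blocks: {s1,s3} | {s0,s2,s4,s5,s6}.
s1 and s2 end up in different blocks, so they are distinguishable. For instance, the string 'ε' is accepted from only s1.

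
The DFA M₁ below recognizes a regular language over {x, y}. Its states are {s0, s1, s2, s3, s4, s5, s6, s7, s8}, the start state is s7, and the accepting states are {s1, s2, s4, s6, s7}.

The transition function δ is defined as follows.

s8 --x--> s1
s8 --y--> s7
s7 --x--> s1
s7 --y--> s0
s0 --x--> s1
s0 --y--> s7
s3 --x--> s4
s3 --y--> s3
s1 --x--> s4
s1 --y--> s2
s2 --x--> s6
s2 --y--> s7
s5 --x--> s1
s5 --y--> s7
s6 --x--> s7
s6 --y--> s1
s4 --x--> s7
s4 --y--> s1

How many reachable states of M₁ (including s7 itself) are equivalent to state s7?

1

First remove the unreachable states {s3,s5,s8}; 6 states remain.
Start with accepting vs non-accepting: {s1,s2,s4,s6,s7} | {s0}.
On input y, block {s1,s2,s4,s6,s7} splits into {s1,s2,s4,s6} and {s7}.
On input x, block {s1,s2,s4,s6} splits into {s1,s2} and {s4,s6}.
Split {s1,s2} by δ(·,y) → {s1} and {s2}.
The partition is now stable with 5 blocks: {s1} | {s0} | {s7} | {s4,s6} | {s2}.
State s7 belongs to the block {s7}, which has 1 states.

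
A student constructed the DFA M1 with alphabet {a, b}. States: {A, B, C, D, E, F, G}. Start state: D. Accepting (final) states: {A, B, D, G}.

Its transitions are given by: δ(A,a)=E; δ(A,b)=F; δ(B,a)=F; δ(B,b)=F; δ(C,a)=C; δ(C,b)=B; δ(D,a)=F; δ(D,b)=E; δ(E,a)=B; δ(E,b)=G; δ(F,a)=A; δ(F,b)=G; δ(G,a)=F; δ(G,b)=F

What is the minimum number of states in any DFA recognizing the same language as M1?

2

States {C} cannot be reached from the start state, so discard them.
P0 = {A,B,D,G} | {E,F}.
The partition is now stable with 2 blocks: {A,B,D,G} | {E,F}.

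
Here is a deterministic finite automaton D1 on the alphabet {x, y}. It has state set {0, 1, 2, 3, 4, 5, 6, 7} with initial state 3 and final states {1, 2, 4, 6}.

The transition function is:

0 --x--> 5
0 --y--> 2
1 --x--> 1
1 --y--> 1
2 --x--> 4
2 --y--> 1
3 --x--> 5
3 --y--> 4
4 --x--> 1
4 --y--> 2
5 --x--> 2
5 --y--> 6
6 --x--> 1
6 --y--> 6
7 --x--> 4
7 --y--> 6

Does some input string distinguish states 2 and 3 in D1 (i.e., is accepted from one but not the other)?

Yes

States {0,7} cannot be reached from the start state, so discard them.
P0 = {1,2,4,6} | {3,5}.
Split {3,5} by δ(·,x) → {3} and {5}.
Stable partition: {1,2,4,6} | {3} | {5} — 3 equivalence classes.
2 and 3 end up in different blocks, so they are distinguishable. For instance, the string 'ε' is accepted from only 2.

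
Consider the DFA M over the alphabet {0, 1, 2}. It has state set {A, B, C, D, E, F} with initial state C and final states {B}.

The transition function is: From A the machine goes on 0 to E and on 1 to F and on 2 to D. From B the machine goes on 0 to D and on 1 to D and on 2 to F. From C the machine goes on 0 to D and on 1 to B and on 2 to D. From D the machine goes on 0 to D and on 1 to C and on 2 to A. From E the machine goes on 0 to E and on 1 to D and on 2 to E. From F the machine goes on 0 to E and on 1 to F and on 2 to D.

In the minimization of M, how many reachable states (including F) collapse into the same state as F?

2

All states are reachable from the start state.
Initial partition by acceptance: {B} | {A,C,D,E,F}.
Split {A,C,D,E,F} by δ(·,1) → {A,D,E,F} and {C}.
On input 1, block {A,D,E,F} splits into {A,E,F} and {D}.
Split {A,E,F} by δ(·,1) → {A,F} and {E}.
The partition is now stable with 5 blocks: {B} | {A,F} | {C} | {D} | {E}.
The equivalence class containing F is {A,F}, of size 2.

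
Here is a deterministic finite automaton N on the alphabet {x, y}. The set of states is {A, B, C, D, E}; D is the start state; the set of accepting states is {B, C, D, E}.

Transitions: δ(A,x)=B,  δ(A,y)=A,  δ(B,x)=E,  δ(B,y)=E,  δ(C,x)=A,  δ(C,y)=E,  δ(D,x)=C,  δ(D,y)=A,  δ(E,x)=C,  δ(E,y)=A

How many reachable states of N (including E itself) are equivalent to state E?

2

All states are reachable from the start state.
P0 = {B,C,D,E} | {A}.
On input x, block {B,C,D,E} splits into {B,D,E} and {C}.
Split {B,D,E} by δ(·,x) → {D,E} and {B}.
Stable partition: {D,E} | {A} | {C} | {B} — 4 equivalence classes.
The equivalence class containing E is {D,E}, of size 2.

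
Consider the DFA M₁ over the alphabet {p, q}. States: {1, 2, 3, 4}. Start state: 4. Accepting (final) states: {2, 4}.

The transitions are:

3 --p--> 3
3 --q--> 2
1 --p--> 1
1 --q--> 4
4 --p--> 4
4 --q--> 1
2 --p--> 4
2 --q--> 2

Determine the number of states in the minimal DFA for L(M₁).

Reachable states from the start: {1,4}. Unreachable: {2,3} — drop them.
Initial partition by acceptance: {4} | {1}.
No further refinement is possible. Final partition (2 blocks): {4} | {1}.

2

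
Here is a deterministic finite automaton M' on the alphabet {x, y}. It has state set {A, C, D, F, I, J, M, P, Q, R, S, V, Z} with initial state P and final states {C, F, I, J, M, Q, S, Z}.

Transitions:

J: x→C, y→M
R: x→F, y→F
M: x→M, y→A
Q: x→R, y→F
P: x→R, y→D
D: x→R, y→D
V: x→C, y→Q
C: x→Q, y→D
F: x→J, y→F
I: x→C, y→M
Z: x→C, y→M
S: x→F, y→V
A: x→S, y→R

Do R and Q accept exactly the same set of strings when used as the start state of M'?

First remove the unreachable states {I,Z}; 11 states remain.
P0 = {C,F,J,M,Q,S} | {A,D,P,R,V}.
Split {C,F,J,M,Q,S} by δ(·,x) → {C,F,J,M,S} and {Q}.
On input x, block {C,F,J,M,S} splits into {F,J,M,S} and {C}.
Split {F,J,M,S} by δ(·,x) → {F,M,S} and {J}.
Refine {F,M,S} on symbol x: members go to different blocks, giving {M,S} and {F}.
On input x, block {M,S} splits into {M} and {S}.
On input x, block {A,D,P,R,V} splits into {D,P} and {V} and {R} and {A}.
No further refinement is possible. Final partition (10 blocks): {M} | {D,P} | {Q} | {C} | {J} | {F} | {S} | {V} | {R} | {A}.
R and Q end up in different blocks, so they are distinguishable. For instance, the string 'ε' is accepted from only Q.

No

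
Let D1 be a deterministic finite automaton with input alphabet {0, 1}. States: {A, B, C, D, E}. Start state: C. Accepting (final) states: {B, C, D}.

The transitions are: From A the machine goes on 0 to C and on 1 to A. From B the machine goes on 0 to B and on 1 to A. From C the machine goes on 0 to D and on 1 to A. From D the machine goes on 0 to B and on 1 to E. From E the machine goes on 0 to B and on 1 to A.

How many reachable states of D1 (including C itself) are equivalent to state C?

3

Initial partition by acceptance: {B,C,D} | {A,E}.
Stable partition: {B,C,D} | {A,E} — 2 equivalence classes.
The equivalence class containing C is {B,C,D}, of size 3.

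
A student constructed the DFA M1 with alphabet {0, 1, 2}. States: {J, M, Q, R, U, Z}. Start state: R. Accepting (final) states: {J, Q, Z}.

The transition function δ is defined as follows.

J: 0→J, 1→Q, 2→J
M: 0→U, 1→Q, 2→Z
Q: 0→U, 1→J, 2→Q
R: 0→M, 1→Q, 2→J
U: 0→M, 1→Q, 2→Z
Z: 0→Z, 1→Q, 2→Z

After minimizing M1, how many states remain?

3

P0 = {J,Q,Z} | {M,R,U}.
Split {J,Q,Z} by δ(·,0) → {J,Z} and {Q}.
No further refinement is possible. Final partition (3 blocks): {J,Z} | {M,R,U} | {Q}.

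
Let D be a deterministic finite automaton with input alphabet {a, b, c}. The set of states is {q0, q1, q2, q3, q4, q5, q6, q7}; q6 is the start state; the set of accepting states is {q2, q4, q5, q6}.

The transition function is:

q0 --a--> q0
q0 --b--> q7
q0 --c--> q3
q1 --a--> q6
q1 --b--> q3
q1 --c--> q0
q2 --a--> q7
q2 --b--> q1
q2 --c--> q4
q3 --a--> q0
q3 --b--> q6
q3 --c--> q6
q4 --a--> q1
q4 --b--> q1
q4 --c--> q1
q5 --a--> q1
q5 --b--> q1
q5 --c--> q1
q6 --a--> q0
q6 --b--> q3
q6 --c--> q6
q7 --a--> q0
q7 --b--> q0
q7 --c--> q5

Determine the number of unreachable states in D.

Starting at q6 and following transitions, the reachable set is {q0, q1, q3, q5, q6, q7}. That leaves q2, q4 unreachable — 2 in total.

2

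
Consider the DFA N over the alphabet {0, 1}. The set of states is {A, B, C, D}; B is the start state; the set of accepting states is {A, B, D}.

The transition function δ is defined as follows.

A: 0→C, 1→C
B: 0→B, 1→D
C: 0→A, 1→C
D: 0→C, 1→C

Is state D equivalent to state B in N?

No

All states are reachable from the start state.
Initial partition by acceptance: {A,B,D} | {C}.
Refine {A,B,D} on symbol 0: members go to different blocks, giving {A,D} and {B}.
Stable partition: {A,D} | {C} | {B} — 3 equivalence classes.
D and B end up in different blocks, so they are distinguishable. For instance, the string '0' is accepted from only B.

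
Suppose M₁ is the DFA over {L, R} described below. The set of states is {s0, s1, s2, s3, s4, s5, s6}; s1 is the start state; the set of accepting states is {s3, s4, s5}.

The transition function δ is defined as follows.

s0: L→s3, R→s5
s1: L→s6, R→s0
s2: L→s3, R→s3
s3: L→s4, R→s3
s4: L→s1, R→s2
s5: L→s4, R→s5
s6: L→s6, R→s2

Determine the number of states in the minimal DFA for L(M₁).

Initial partition by acceptance: {s3,s4,s5} | {s0,s1,s2,s6}.
Refine {s3,s4,s5} on symbol L: members go to different blocks, giving {s3,s5} and {s4}.
On input L, block {s0,s1,s2,s6} splits into {s0,s2} and {s1,s6}.
No further refinement is possible. Final partition (4 blocks): {s3,s5} | {s0,s2} | {s4} | {s1,s6}.

4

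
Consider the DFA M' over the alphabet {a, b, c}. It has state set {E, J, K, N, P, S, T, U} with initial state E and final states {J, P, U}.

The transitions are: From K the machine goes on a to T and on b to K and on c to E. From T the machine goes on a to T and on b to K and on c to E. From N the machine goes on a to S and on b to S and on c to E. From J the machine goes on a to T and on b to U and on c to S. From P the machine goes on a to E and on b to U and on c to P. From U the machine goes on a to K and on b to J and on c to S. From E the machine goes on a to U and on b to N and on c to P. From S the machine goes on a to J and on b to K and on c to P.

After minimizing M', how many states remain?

6

Initial partition by acceptance: {J,P,U} | {E,K,N,S,T}.
Refine {J,P,U} on symbol c: members go to different blocks, giving {J,U} and {P}.
Split {E,K,N,S,T} by δ(·,a) → {K,N,T} and {E,S}.
Refine {K,N,T} on symbol a: members go to different blocks, giving {K,T} and {N}.
Refine {E,S} on symbol b: members go to different blocks, giving {S} and {E}.
No further refinement is possible. Final partition (6 blocks): {J,U} | {K,T} | {P} | {S} | {N} | {E}.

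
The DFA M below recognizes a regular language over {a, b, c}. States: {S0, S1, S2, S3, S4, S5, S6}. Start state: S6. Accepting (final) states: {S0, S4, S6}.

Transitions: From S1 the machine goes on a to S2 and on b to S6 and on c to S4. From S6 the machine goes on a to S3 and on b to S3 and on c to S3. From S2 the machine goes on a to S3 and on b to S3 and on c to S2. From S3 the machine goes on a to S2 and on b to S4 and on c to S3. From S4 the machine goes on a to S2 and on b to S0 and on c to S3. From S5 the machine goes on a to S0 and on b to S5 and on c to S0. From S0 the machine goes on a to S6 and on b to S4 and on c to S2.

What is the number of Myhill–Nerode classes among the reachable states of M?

5

Reachable states from the start: {S0,S2,S3,S4,S6}. Unreachable: {S1,S5} — drop them.
Initial partition by acceptance: {S0,S4,S6} | {S2,S3}.
On input a, block {S0,S4,S6} splits into {S4,S6} and {S0}.
Refine {S4,S6} on symbol b: members go to different blocks, giving {S4} and {S6}.
On input b, block {S2,S3} splits into {S2} and {S3}.
The partition is now stable with 5 blocks: {S4} | {S2} | {S0} | {S6} | {S3}.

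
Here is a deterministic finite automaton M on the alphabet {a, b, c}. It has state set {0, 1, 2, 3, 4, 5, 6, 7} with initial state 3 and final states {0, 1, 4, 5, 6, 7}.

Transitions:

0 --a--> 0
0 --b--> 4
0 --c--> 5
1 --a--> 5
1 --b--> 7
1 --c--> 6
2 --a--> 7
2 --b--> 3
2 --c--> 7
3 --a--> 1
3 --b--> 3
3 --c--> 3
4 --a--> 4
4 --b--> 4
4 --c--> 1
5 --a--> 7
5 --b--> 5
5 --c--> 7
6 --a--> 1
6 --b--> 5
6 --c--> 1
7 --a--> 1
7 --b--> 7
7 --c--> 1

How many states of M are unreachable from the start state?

BFS from 3 reaches {1, 3, 5, 6, 7}; the 3 state(s) 0, 2, 4 are never visited.

3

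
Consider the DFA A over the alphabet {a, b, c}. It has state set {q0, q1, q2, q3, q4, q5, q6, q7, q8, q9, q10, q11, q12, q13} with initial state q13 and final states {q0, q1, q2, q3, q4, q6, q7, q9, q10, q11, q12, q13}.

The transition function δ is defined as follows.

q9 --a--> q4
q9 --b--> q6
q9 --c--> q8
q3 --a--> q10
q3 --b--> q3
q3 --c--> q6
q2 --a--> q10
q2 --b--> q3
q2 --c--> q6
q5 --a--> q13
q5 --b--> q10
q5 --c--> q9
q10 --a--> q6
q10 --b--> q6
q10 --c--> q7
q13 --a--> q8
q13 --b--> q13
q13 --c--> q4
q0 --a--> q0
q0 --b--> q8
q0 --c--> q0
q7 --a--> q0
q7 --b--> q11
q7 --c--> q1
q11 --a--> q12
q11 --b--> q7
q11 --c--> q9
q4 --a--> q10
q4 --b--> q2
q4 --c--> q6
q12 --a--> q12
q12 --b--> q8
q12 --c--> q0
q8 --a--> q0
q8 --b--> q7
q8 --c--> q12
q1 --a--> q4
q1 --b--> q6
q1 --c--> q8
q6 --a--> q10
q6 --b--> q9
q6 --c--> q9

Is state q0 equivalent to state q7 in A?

States {q5} cannot be reached from the start state, so discard them.
Start with accepting vs non-accepting: {q0,q1,q2,q3,q4,q6,q7,q9,q10,q11,q12,q13} | {q8}.
Refine {q0,q1,q2,q3,q4,q6,q7,q9,q10,q11,q12,q13} on symbol a: members go to different blocks, giving {q0,q1,q2,q3,q4,q6,q7,q9,q10,q11,q12} and {q13}.
Refine {q0,q1,q2,q3,q4,q6,q7,q9,q10,q11,q12} on symbol b: members go to different blocks, giving {q1,q2,q3,q4,q6,q7,q9,q10,q11} and {q0,q12}.
On input a, block {q1,q2,q3,q4,q6,q7,q9,q10,q11} splits into {q1,q2,q3,q4,q6,q9,q10} and {q7,q11}.
On input c, block {q1,q2,q3,q4,q6,q9,q10} splits into {q2,q3,q4,q6} and {q1,q9} and {q10}.
Split {q2,q3,q4,q6} by δ(·,b) → {q2,q3,q4} and {q6}.
No further refinement is possible. Final partition (8 blocks): {q2,q3,q4} | {q8} | {q13} | {q0,q12} | {q7,q11} | {q1,q9} | {q10} | {q6}.
q0 and q7 end up in different blocks, so they are distinguishable. For instance, the string 'b' is accepted from only q7.

No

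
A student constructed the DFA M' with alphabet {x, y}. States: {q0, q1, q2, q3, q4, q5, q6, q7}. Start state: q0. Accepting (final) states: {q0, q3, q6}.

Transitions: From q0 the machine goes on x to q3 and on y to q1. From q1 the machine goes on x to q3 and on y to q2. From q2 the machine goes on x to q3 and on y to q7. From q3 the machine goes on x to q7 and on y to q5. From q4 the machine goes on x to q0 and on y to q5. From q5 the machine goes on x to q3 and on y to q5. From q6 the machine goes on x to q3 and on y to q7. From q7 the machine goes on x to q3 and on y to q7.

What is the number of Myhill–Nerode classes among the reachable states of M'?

3

States {q4,q6} cannot be reached from the start state, so discard them.
P0 = {q0,q3} | {q1,q2,q5,q7}.
Split {q0,q3} by δ(·,x) → {q0} and {q3}.
No further refinement is possible. Final partition (3 blocks): {q0} | {q1,q2,q5,q7} | {q3}.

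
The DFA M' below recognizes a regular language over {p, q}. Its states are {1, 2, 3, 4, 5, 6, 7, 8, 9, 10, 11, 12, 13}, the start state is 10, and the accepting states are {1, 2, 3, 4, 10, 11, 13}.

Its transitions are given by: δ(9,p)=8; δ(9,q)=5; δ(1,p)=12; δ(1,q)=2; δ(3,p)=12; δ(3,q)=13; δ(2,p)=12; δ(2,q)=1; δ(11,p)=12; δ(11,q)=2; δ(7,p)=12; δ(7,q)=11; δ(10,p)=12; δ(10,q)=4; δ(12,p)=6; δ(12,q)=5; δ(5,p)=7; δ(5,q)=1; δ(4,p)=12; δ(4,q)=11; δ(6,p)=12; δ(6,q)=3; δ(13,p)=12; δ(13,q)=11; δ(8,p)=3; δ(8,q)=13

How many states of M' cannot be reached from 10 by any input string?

Starting at 10 and following transitions, the reachable set is {1, 2, 3, 4, 5, 6, 7, 10, 11, 12, 13}. That leaves 8, 9 unreachable — 2 in total.

2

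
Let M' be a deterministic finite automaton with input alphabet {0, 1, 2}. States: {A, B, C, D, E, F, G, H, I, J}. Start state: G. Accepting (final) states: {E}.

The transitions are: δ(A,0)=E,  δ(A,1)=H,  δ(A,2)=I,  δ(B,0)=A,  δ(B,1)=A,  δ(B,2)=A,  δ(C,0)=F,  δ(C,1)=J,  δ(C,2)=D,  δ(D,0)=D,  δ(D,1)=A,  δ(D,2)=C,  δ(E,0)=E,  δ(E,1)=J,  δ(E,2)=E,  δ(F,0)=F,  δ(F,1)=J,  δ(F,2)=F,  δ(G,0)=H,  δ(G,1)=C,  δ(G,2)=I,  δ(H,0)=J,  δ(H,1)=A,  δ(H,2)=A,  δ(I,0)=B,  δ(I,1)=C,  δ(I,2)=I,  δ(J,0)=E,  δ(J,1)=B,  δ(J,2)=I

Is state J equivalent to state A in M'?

Yes

Initial partition by acceptance: {E} | {A,B,C,D,F,G,H,I,J}.
Split {A,B,C,D,F,G,H,I,J} by δ(·,0) → {B,C,D,F,G,H,I} and {A,J}.
Split {B,C,D,F,G,H,I} by δ(·,0) → {C,D,F,G,I} and {B,H}.
Split {C,D,F,G,I} by δ(·,0) → {C,D,F} and {G,I}.
The partition is now stable with 5 blocks: {E} | {C,D,F} | {A,J} | {B,H} | {G,I}.
J and A lie in the same block of the stable partition, so they are equivalent — no string distinguishes them.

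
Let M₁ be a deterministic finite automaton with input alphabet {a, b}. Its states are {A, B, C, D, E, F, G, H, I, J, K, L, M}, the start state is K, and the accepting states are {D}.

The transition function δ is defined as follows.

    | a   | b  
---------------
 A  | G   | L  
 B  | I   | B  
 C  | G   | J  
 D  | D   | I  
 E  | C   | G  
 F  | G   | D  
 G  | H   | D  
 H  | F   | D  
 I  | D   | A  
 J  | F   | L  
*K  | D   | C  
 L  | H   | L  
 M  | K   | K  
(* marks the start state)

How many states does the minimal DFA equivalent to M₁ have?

Reachable states from the start: {A,C,D,F,G,H,I,J,K,L}. Unreachable: {B,E,M} — drop them.
Start with accepting vs non-accepting: {D} | {A,C,F,G,H,I,J,K,L}.
Refine {A,C,F,G,H,I,J,K,L} on symbol a: members go to different blocks, giving {A,C,F,G,H,J,L} and {I,K}.
Refine {A,C,F,G,H,J,L} on symbol b: members go to different blocks, giving {A,C,J,L} and {F,G,H}.
No further refinement is possible. Final partition (4 blocks): {D} | {A,C,J,L} | {I,K} | {F,G,H}.

4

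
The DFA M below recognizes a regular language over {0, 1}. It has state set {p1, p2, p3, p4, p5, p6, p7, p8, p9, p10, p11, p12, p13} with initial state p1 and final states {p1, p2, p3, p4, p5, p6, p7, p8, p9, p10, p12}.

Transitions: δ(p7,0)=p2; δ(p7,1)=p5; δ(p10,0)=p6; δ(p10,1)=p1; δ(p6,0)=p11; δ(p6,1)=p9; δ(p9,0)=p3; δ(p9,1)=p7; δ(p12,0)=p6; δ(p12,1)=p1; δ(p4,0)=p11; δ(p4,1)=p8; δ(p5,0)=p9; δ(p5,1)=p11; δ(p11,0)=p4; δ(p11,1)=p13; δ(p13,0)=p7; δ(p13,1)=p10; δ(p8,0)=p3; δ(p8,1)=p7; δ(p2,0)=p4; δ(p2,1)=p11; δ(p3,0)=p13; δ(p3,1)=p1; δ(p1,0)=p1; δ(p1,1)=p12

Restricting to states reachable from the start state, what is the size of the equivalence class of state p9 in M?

2

All states are reachable from the start state.
P0 = {p1,p2,p3,p4,p5,p6,p7,p8,p9,p10,p12} | {p11,p13}.
Split {p1,p2,p3,p4,p5,p6,p7,p8,p9,p10,p12} by δ(·,0) → {p1,p2,p5,p7,p8,p9,p10,p12} and {p3,p4,p6}.
On input 0, block {p1,p2,p5,p7,p8,p9,p10,p12} splits into {p2,p8,p9,p10,p12} and {p1,p5,p7}.
Split {p2,p8,p9,p10,p12} by δ(·,1) → {p8,p9,p10,p12} and {p2}.
Split {p11,p13} by δ(·,0) → {p11} and {p13}.
On input 0, block {p3,p4,p6} splits into {p4,p6} and {p3}.
Split {p8,p9,p10,p12} by δ(·,0) → {p8,p9} and {p10,p12}.
Refine {p1,p5,p7} on symbol 0: members go to different blocks, giving {p1} and {p5} and {p7}.
No further refinement is possible. Final partition (10 blocks): {p8,p9} | {p11} | {p4,p6} | {p1} | {p2} | {p13} | {p3} | {p10,p12} | {p5} | {p7}.
The equivalence class containing p9 is {p8,p9}, of size 2.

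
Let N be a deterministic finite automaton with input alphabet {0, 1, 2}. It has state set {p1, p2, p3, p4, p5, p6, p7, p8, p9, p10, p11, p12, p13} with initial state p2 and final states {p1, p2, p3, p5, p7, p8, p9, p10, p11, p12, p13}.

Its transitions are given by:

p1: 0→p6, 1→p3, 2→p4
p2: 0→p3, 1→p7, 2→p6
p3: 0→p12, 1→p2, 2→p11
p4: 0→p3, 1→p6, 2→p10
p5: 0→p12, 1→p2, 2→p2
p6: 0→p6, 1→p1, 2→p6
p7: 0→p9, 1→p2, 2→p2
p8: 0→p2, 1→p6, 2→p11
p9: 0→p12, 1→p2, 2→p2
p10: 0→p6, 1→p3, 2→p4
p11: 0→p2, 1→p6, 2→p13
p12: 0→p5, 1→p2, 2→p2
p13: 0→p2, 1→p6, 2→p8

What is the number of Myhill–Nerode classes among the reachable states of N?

7

Start with accepting vs non-accepting: {p1,p2,p3,p5,p7,p8,p9,p10,p11,p12,p13} | {p4,p6}.
Refine {p1,p2,p3,p5,p7,p8,p9,p10,p11,p12,p13} on symbol 0: members go to different blocks, giving {p2,p3,p5,p7,p8,p9,p11,p12,p13} and {p1,p10}.
On input 1, block {p2,p3,p5,p7,p8,p9,p11,p12,p13} splits into {p2,p3,p5,p7,p9,p12} and {p8,p11,p13}.
Refine {p2,p3,p5,p7,p9,p12} on symbol 2: members go to different blocks, giving {p5,p7,p9,p12} and {p2} and {p3}.
On input 0, block {p4,p6} splits into {p4} and {p6}.
No further refinement is possible. Final partition (7 blocks): {p5,p7,p9,p12} | {p4} | {p1,p10} | {p8,p11,p13} | {p2} | {p3} | {p6}.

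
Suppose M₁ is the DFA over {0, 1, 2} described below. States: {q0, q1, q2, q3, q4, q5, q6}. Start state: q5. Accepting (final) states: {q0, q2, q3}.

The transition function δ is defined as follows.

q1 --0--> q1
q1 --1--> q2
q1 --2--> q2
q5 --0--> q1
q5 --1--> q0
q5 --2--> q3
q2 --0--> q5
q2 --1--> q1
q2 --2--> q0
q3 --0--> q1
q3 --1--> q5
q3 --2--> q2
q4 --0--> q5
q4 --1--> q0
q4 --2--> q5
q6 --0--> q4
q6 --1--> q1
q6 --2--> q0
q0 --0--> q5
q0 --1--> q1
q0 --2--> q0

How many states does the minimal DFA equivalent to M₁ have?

First remove the unreachable states {q4,q6}; 5 states remain.
Start with accepting vs non-accepting: {q0,q2,q3} | {q1,q5}.
No further refinement is possible. Final partition (2 blocks): {q0,q2,q3} | {q1,q5}.

2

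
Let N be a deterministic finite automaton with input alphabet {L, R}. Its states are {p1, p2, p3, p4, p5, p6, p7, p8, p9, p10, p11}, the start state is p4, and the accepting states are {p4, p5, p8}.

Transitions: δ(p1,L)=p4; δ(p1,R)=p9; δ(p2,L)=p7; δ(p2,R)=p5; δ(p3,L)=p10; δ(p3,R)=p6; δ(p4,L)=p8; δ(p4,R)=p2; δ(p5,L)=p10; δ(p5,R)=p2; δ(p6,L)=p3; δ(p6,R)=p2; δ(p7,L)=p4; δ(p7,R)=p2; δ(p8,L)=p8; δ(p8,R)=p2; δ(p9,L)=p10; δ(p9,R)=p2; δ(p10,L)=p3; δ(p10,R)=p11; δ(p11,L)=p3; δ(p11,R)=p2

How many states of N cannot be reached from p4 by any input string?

No path from p4 leads to p1, p9; the other 9 states are all reachable.

2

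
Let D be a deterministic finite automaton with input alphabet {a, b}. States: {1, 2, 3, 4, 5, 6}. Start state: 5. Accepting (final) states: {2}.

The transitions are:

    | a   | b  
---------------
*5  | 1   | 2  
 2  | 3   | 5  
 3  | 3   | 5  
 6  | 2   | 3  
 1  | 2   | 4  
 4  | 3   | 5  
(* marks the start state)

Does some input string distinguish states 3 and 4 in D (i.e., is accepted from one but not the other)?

First remove the unreachable states {6}; 5 states remain.
P0 = {2} | {1,3,4,5}.
On input a, block {1,3,4,5} splits into {3,4,5} and {1}.
On input a, block {3,4,5} splits into {3,4} and {5}.
No further refinement is possible. Final partition (4 blocks): {2} | {3,4} | {1} | {5}.
3 and 4 lie in the same block of the stable partition, so they are equivalent — no string distinguishes them.

No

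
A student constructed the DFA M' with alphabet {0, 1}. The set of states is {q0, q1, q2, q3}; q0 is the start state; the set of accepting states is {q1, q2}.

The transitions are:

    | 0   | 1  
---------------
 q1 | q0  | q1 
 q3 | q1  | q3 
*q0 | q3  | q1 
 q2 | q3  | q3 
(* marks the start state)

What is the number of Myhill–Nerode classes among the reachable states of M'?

Reachable states from the start: {q0,q1,q3}. Unreachable: {q2} — drop them.
Start with accepting vs non-accepting: {q1} | {q0,q3}.
Split {q0,q3} by δ(·,0) → {q0} and {q3}.
The partition is now stable with 3 blocks: {q1} | {q0} | {q3}.

3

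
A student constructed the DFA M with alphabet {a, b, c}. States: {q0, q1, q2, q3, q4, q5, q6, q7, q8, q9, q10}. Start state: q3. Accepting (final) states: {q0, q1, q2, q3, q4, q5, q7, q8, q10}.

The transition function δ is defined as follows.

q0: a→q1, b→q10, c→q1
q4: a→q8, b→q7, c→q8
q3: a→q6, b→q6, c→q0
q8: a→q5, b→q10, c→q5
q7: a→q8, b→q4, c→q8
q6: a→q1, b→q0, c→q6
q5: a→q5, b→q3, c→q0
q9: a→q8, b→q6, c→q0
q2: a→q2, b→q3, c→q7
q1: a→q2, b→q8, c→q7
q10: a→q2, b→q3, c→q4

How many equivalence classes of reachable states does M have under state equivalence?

States {q9} cannot be reached from the start state, so discard them.
Initial partition by acceptance: {q0,q1,q2,q3,q4,q5,q7,q8,q10} | {q6}.
Refine {q0,q1,q2,q3,q4,q5,q7,q8,q10} on symbol a: members go to different blocks, giving {q0,q1,q2,q4,q5,q7,q8,q10} and {q3}.
Refine {q0,q1,q2,q4,q5,q7,q8,q10} on symbol b: members go to different blocks, giving {q0,q1,q4,q7,q8} and {q2,q5,q10}.
Refine {q0,q1,q4,q7,q8} on symbol a: members go to different blocks, giving {q0,q4,q7} and {q1,q8}.
On input b, block {q0,q4,q7} splits into {q4,q7} and {q0}.
Refine {q2,q5,q10} on symbol c: members go to different blocks, giving {q2,q10} and {q5}.
Refine {q1,q8} on symbol a: members go to different blocks, giving {q1} and {q8}.
Stable partition: {q4,q7} | {q6} | {q3} | {q2,q10} | {q1} | {q0} | {q5} | {q8} — 8 equivalence classes.

8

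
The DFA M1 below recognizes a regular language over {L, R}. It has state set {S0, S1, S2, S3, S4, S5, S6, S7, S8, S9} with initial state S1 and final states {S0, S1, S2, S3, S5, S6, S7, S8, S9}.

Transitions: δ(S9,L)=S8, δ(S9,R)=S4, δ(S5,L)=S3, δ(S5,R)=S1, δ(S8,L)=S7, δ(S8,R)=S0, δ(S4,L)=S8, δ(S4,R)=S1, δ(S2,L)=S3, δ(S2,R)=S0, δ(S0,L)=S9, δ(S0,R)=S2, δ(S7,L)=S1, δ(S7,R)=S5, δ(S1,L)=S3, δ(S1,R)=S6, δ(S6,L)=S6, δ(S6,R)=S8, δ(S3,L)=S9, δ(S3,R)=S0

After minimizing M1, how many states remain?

Every state is reachable, so we keep all 10.
Initial partition by acceptance: {S0,S1,S2,S3,S5,S6,S7,S8,S9} | {S4}.
Refine {S0,S1,S2,S3,S5,S6,S7,S8,S9} on symbol R: members go to different blocks, giving {S0,S1,S2,S3,S5,S6,S7,S8} and {S9}.
Split {S0,S1,S2,S3,S5,S6,S7,S8} by δ(·,L) → {S1,S2,S5,S6,S7,S8} and {S0,S3}.
Split {S1,S2,S5,S6,S7,S8} by δ(·,L) → {S1,S2,S5} and {S6,S7,S8}.
Split {S1,S2,S5} by δ(·,R) → {S1} and {S2} and {S5}.
Refine {S0,S3} on symbol R: members go to different blocks, giving {S0} and {S3}.
Split {S6,S7,S8} by δ(·,L) → {S6,S8} and {S7}.
Refine {S6,S8} on symbol L: members go to different blocks, giving {S6} and {S8}.
No further refinement is possible. Final partition (10 blocks): {S1} | {S4} | {S9} | {S0} | {S6} | {S2} | {S5} | {S3} | {S7} | {S8}.

10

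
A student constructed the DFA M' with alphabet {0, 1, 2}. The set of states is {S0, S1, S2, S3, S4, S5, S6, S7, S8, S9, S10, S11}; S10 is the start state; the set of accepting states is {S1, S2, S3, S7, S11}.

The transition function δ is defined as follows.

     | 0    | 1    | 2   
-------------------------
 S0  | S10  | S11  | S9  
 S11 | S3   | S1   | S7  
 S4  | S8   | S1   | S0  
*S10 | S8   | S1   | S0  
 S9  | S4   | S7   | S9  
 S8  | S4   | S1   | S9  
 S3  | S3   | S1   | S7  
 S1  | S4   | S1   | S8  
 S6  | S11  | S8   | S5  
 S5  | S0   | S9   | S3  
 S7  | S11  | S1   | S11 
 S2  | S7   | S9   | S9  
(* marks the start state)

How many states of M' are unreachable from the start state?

3

Starting at S10 and following transitions, the reachable set is {S0, S1, S3, S4, S7, S8, S9, S10, S11}. That leaves S2, S5, S6 unreachable — 3 in total.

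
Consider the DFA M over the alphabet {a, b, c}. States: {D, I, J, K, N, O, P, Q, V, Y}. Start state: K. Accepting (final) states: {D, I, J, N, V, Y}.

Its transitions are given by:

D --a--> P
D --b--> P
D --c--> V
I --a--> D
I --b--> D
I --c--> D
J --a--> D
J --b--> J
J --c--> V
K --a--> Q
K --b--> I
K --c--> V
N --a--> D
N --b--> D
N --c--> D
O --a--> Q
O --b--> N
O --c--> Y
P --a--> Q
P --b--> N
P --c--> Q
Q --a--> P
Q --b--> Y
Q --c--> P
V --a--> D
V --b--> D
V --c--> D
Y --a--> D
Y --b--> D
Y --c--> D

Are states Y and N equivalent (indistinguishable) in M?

Reachable states from the start: {D,I,K,N,P,Q,V,Y}. Unreachable: {J,O} — drop them.
Start with accepting vs non-accepting: {D,I,N,V,Y} | {K,P,Q}.
Split {D,I,N,V,Y} by δ(·,a) → {I,N,V,Y} and {D}.
Refine {K,P,Q} on symbol c: members go to different blocks, giving {P,Q} and {K}.
The partition is now stable with 4 blocks: {I,N,V,Y} | {P,Q} | {D} | {K}.
Y and N lie in the same block of the stable partition, so they are equivalent — no string distinguishes them.

Yes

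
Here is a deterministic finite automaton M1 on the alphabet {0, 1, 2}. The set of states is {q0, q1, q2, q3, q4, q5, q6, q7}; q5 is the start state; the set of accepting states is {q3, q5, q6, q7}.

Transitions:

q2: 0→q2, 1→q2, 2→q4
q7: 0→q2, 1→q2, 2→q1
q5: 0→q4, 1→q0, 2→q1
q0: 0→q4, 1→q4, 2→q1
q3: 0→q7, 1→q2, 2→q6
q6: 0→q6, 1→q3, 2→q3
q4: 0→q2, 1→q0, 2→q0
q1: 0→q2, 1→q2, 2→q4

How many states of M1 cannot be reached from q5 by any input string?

3

BFS from q5 reaches {q0, q1, q2, q4, q5}; the 3 state(s) q3, q6, q7 are never visited.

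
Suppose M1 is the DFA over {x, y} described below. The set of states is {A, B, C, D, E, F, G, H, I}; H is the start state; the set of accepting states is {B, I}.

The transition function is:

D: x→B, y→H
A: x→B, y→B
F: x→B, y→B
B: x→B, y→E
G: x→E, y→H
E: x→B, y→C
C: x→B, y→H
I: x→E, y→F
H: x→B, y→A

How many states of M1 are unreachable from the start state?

BFS from H reaches {A, B, C, E, H}; the 4 state(s) D, F, G, I are never visited.

4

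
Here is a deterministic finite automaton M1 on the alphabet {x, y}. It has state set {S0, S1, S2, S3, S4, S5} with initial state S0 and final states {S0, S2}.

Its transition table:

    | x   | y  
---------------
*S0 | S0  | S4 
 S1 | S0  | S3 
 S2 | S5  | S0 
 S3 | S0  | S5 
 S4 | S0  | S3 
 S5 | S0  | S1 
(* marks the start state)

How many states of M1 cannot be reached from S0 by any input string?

Starting at S0 and following transitions, the reachable set is {S0, S1, S3, S4, S5}. That leaves S2 unreachable — 1 in total.

1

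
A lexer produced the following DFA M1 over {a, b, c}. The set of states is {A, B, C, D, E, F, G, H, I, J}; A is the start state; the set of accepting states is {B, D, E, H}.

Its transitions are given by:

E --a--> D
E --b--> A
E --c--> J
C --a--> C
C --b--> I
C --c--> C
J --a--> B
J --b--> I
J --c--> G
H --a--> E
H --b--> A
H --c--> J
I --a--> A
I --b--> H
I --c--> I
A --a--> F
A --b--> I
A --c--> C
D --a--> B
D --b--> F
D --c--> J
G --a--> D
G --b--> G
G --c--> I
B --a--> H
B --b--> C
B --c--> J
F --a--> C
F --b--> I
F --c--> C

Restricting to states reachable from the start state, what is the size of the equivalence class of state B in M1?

4

Every state is reachable, so we keep all 10.
Initial partition by acceptance: {B,D,E,H} | {A,C,F,G,I,J}.
Split {A,C,F,G,I,J} by δ(·,a) → {A,C,F,I} and {G,J}.
Refine {A,C,F,I} on symbol b: members go to different blocks, giving {A,C,F} and {I}.
On input b, block {G,J} splits into {G} and {J}.
No further refinement is possible. Final partition (5 blocks): {B,D,E,H} | {A,C,F} | {G} | {I} | {J}.
The equivalence class containing B is {B,D,E,H}, of size 4.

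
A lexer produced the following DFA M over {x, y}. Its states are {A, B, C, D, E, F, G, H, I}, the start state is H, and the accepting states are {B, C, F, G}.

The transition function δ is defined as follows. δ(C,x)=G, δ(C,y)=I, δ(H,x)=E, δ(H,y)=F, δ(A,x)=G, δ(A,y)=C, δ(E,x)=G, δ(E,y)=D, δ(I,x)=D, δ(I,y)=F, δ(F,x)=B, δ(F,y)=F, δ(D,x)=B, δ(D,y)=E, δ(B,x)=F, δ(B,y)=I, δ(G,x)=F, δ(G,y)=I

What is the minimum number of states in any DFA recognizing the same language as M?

First remove the unreachable states {A,C}; 7 states remain.
Initial partition by acceptance: {B,F,G} | {D,E,H,I}.
Split {B,F,G} by δ(·,y) → {B,G} and {F}.
Refine {D,E,H,I} on symbol x: members go to different blocks, giving {D,E} and {H,I}.
Stable partition: {B,G} | {D,E} | {F} | {H,I} — 4 equivalence classes.

4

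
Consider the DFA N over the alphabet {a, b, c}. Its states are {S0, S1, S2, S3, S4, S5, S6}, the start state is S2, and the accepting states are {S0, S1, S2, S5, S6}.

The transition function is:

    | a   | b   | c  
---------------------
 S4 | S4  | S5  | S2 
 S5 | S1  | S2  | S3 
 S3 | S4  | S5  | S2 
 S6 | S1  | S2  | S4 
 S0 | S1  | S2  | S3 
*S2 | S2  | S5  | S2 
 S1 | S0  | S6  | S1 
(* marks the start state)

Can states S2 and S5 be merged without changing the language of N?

No

Every state is reachable, so we keep all 7.
P0 = {S0,S1,S2,S5,S6} | {S3,S4}.
On input c, block {S0,S1,S2,S5,S6} splits into {S0,S5,S6} and {S1,S2}.
Split {S1,S2} by δ(·,a) → {S1} and {S2}.
Stable partition: {S0,S5,S6} | {S3,S4} | {S1} | {S2} — 4 equivalence classes.
S2 and S5 end up in different blocks, so they are distinguishable. For instance, the string 'c' is accepted from only S2.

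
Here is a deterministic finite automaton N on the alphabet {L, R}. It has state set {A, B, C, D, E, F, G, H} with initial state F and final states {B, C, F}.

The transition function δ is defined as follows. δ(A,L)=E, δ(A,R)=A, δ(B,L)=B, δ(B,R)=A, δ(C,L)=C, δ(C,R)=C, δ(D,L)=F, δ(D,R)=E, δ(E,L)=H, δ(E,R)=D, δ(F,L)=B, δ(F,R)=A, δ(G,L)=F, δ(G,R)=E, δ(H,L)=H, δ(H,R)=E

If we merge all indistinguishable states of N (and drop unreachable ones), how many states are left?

First remove the unreachable states {C,G}; 6 states remain.
Initial partition by acceptance: {B,F} | {A,D,E,H}.
Split {A,D,E,H} by δ(·,L) → {A,E,H} and {D}.
On input R, block {A,E,H} splits into {A,H} and {E}.
Split {A,H} by δ(·,L) → {A} and {H}.
Stable partition: {B,F} | {A} | {D} | {E} | {H} — 5 equivalence classes.

5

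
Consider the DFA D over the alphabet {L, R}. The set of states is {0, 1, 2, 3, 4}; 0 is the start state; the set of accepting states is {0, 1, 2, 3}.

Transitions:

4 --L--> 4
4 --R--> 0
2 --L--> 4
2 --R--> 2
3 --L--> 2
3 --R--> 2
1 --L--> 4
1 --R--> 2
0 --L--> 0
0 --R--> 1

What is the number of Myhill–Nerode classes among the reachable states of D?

3

First remove the unreachable states {3}; 4 states remain.
P0 = {0,1,2} | {4}.
Split {0,1,2} by δ(·,L) → {1,2} and {0}.
Stable partition: {1,2} | {4} | {0} — 3 equivalence classes.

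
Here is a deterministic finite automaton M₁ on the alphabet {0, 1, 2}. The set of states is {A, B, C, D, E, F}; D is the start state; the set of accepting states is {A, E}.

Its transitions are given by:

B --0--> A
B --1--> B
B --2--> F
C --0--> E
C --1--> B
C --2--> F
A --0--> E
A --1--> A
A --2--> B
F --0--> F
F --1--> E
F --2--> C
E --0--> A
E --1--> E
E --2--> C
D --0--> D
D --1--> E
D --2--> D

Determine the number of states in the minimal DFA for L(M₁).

4

All states are reachable from the start state.
Initial partition by acceptance: {A,E} | {B,C,D,F}.
On input 0, block {B,C,D,F} splits into {B,C} and {D,F}.
Refine {D,F} on symbol 2: members go to different blocks, giving {D} and {F}.
The partition is now stable with 4 blocks: {A,E} | {B,C} | {D} | {F}.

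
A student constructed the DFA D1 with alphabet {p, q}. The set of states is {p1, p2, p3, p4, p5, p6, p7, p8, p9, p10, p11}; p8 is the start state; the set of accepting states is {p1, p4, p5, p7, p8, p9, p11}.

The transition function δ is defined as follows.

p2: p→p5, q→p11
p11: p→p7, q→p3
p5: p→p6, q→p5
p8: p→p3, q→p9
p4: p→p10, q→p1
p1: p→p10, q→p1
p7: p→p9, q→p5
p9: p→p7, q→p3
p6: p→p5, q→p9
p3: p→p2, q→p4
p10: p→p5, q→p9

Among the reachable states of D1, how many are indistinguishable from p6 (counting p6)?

All states are reachable from the start state.
Initial partition by acceptance: {p1,p4,p5,p7,p8,p9,p11} | {p2,p3,p6,p10}.
Split {p1,p4,p5,p7,p8,p9,p11} by δ(·,p) → {p1,p4,p5,p8} and {p7,p9,p11}.
On input q, block {p1,p4,p5,p8} splits into {p1,p4,p5} and {p8}.
Split {p2,p3,p6,p10} by δ(·,p) → {p2,p6,p10} and {p3}.
On input q, block {p7,p9,p11} splits into {p9,p11} and {p7}.
Stable partition: {p1,p4,p5} | {p2,p6,p10} | {p9,p11} | {p8} | {p3} | {p7} — 6 equivalence classes.
The equivalence class containing p6 is {p2,p6,p10}, of size 3.

3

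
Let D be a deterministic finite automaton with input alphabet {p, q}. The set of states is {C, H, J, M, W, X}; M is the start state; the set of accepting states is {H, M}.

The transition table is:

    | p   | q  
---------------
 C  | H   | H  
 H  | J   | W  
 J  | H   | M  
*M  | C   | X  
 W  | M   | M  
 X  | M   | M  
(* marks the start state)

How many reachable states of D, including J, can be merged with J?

P0 = {H,M} | {C,J,W,X}.
No further refinement is possible. Final partition (2 blocks): {H,M} | {C,J,W,X}.
The equivalence class containing J is {C,J,W,X}, of size 4.

4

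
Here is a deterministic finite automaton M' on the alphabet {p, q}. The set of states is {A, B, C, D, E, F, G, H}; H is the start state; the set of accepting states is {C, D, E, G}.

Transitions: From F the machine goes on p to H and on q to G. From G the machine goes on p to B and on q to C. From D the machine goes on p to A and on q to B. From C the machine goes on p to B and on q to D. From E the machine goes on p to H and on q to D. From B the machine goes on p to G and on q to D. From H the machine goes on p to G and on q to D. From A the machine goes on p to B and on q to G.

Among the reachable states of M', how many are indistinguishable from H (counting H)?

States {E,F} cannot be reached from the start state, so discard them.
P0 = {C,D,G} | {A,B,H}.
Refine {C,D,G} on symbol q: members go to different blocks, giving {C,G} and {D}.
On input q, block {C,G} splits into {C} and {G}.
Split {A,B,H} by δ(·,p) → {B,H} and {A}.
The partition is now stable with 5 blocks: {C} | {B,H} | {D} | {G} | {A}.
State H belongs to the block {B,H}, which has 2 states.

2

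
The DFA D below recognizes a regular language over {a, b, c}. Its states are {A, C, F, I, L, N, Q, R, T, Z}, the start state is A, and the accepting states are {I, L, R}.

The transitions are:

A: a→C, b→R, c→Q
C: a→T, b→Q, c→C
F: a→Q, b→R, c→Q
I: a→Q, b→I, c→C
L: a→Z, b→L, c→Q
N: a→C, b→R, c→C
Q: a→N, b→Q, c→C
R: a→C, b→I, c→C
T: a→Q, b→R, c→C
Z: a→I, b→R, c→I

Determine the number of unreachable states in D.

3

Starting at A and following transitions, the reachable set is {A, C, I, N, Q, R, T}. That leaves F, L, Z unreachable — 3 in total.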